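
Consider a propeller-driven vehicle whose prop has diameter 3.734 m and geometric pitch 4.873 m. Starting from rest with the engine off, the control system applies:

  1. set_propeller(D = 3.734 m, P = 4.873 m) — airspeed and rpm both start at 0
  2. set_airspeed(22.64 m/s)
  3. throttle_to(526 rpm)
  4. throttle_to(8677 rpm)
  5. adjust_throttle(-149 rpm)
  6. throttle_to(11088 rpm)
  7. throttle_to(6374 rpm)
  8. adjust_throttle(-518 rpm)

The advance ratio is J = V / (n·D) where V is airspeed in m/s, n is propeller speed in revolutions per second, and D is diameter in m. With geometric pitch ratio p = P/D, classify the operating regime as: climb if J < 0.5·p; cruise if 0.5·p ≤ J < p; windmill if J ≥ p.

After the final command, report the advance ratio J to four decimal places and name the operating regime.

J = 0.0621, regime = climb

set_propeller: D = 3.734 m, P = 4.873 m (p = P/D = 1.305035); state ← (V=0, rpm=0)
set_airspeed(22.64): V ← 22.64 m/s
throttle_to(526): rpm ← 526
throttle_to(8677): rpm ← 8677
adjust_throttle(-149): rpm ← 8677 -149 = 8528
throttle_to(11088): rpm ← 11088
throttle_to(6374): rpm ← 6374
adjust_throttle(-518): rpm ← 6374 -518 = 5856
final state: V = 22.64 m/s, rpm = 5856 → n = rpm/60 = 97.600000 rev/s
J = V / (n·D) = 22.64 / (97.600000 × 3.734) = 0.062123
regime bands: climb J<0.6525 | cruise [0.6525, 1.3050) | windmill J≥1.3050
J = 0.0621 → climb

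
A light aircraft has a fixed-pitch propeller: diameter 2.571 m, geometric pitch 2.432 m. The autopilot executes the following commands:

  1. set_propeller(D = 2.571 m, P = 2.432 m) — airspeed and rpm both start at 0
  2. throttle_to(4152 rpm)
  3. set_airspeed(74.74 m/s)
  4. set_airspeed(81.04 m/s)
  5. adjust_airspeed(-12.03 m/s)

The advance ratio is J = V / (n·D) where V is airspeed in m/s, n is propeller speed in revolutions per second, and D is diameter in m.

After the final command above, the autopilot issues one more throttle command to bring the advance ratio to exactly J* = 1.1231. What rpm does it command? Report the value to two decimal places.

set_propeller: D = 2.571 m, P = 2.432 m (p = P/D = 0.945935); state ← (V=0, rpm=0)
throttle_to(4152): rpm ← 4152
set_airspeed(74.74): V ← 74.74 m/s
set_airspeed(81.04): V ← 81.04 m/s
adjust_airspeed(-12.03): V ← 81.04 -12.03 = 69.01 m/s
final state: V = 69.01 m/s, rpm = 4152 → n = rpm/60 = 69.200000 rev/s
target J* = 1.1231; solve J* = V/(n·D) for n: n = V/(J*·D) = 69.01/(1.1231 × 2.571) = 23.899649 rev/s
rpm = 60·n = 1433.978942

rpm = 1433.98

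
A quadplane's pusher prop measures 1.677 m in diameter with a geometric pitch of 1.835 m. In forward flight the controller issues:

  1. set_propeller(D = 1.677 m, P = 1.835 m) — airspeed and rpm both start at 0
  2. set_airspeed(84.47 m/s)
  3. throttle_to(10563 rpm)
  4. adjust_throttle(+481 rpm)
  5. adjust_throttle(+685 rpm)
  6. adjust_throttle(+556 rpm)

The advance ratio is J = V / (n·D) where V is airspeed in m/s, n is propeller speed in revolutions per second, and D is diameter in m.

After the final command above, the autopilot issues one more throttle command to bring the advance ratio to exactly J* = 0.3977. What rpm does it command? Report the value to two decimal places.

set_propeller: D = 1.677 m, P = 1.835 m (p = P/D = 1.094216); state ← (V=0, rpm=0)
set_airspeed(84.47): V ← 84.47 m/s
throttle_to(10563): rpm ← 10563
adjust_throttle(+481): rpm ← 10563 +481 = 11044
adjust_throttle(+685): rpm ← 11044 +685 = 11729
adjust_throttle(+556): rpm ← 11729 +556 = 12285
final state: V = 84.47 m/s, rpm = 12285 → n = rpm/60 = 204.750000 rev/s
target J* = 0.3977; solve J* = V/(n·D) for n: n = V/(J*·D) = 84.47/(0.3977 × 1.677) = 126.652522 rev/s
rpm = 60·n = 7599.151292

rpm = 7599.15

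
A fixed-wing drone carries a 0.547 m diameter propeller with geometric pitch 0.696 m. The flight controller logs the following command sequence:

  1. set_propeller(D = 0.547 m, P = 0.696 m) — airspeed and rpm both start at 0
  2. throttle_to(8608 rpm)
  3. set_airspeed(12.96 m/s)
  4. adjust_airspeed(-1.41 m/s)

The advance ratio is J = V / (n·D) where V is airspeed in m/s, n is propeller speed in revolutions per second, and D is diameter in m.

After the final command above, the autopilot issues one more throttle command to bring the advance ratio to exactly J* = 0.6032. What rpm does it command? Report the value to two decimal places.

set_propeller: D = 0.547 m, P = 0.696 m (p = P/D = 1.272395); state ← (V=0, rpm=0)
throttle_to(8608): rpm ← 8608
set_airspeed(12.96): V ← 12.96 m/s
adjust_airspeed(-1.41): V ← 12.96 -1.41 = 11.55 m/s
final state: V = 11.55 m/s, rpm = 8608 → n = rpm/60 = 143.466667 rev/s
target J* = 0.6032; solve J* = V/(n·D) for n: n = V/(J*·D) = 11.55/(0.6032 × 0.547) = 35.005261 rev/s
rpm = 60·n = 2100.315684

rpm = 2100.32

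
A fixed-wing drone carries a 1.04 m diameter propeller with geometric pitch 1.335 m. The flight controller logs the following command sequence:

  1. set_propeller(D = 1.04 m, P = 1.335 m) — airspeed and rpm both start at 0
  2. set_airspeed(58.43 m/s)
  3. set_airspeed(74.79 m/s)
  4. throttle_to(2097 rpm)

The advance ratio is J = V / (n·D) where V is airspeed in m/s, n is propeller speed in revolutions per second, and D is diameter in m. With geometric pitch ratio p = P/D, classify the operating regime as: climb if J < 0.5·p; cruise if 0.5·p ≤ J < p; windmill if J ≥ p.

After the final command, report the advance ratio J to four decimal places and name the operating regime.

set_propeller: D = 1.04 m, P = 1.335 m (p = P/D = 1.283654); state ← (V=0, rpm=0)
set_airspeed(58.43): V ← 58.43 m/s
set_airspeed(74.79): V ← 74.79 m/s
throttle_to(2097): rpm ← 2097
final state: V = 74.79 m/s, rpm = 2097 → n = rpm/60 = 34.950000 rev/s
J = V / (n·D) = 74.79 / (34.950000 × 1.04) = 2.057610
regime bands: climb J<0.6418 | cruise [0.6418, 1.2837) | windmill J≥1.2837
J = 2.0576 → windmill

J = 2.0576, regime = windmill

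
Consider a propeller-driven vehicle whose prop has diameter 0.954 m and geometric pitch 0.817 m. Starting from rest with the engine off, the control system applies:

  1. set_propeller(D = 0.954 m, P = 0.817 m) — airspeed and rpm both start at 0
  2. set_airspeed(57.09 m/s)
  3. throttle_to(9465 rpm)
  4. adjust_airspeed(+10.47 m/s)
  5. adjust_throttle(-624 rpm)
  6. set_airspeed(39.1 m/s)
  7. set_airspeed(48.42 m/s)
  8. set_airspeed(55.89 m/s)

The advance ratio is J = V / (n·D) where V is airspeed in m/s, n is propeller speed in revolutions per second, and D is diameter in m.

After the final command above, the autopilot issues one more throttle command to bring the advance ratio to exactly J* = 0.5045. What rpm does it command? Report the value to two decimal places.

set_propeller: D = 0.954 m, P = 0.817 m (p = P/D = 0.856394); state ← (V=0, rpm=0)
set_airspeed(57.09): V ← 57.09 m/s
throttle_to(9465): rpm ← 9465
adjust_airspeed(+10.47): V ← 57.09 +10.47 = 67.56 m/s
adjust_throttle(-624): rpm ← 9465 -624 = 8841
set_airspeed(39.1): V ← 39.1 m/s
set_airspeed(48.42): V ← 48.42 m/s
set_airspeed(55.89): V ← 55.89 m/s
final state: V = 55.89 m/s, rpm = 8841 → n = rpm/60 = 147.350000 rev/s
target J* = 0.5045; solve J* = V/(n·D) for n: n = V/(J*·D) = 55.89/(0.5045 × 0.954) = 116.124689 rev/s
rpm = 60·n = 6967.481347

rpm = 6967.48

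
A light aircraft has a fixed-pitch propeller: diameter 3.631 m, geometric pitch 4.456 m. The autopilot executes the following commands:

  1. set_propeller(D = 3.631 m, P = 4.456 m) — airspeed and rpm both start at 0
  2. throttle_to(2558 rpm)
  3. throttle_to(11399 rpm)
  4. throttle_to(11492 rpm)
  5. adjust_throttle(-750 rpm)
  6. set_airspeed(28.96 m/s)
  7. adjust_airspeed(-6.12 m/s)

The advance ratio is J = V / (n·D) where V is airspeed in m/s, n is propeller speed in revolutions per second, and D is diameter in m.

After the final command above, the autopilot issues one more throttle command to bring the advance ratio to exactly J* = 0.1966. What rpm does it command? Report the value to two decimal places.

set_propeller: D = 3.631 m, P = 4.456 m (p = P/D = 1.227210); state ← (V=0, rpm=0)
throttle_to(2558): rpm ← 2558
throttle_to(11399): rpm ← 11399
throttle_to(11492): rpm ← 11492
adjust_throttle(-750): rpm ← 11492 -750 = 10742
set_airspeed(28.96): V ← 28.96 m/s
adjust_airspeed(-6.12): V ← 28.96 -6.12 = 22.84 m/s
final state: V = 22.84 m/s, rpm = 10742 → n = rpm/60 = 179.033333 rev/s
target J* = 0.1966; solve J* = V/(n·D) for n: n = V/(J*·D) = 22.84/(0.1966 × 3.631) = 31.995311 rev/s
rpm = 60·n = 1919.718665

rpm = 1919.72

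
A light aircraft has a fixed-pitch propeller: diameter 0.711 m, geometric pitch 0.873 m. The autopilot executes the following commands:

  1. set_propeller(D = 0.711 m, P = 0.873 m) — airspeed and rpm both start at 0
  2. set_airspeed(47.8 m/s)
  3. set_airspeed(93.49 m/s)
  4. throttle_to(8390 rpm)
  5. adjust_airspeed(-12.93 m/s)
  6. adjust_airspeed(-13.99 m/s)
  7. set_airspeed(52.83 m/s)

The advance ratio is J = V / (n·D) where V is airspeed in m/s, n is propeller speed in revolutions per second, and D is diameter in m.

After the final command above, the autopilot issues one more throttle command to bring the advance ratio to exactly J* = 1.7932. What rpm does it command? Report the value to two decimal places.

rpm = 2486.19

set_propeller: D = 0.711 m, P = 0.873 m (p = P/D = 1.227848); state ← (V=0, rpm=0)
set_airspeed(47.8): V ← 47.8 m/s
set_airspeed(93.49): V ← 93.49 m/s
throttle_to(8390): rpm ← 8390
adjust_airspeed(-12.93): V ← 93.49 -12.93 = 80.56 m/s
adjust_airspeed(-13.99): V ← 80.56 -13.99 = 66.57 m/s
set_airspeed(52.83): V ← 52.83 m/s
final state: V = 52.83 m/s, rpm = 8390 → n = rpm/60 = 139.833333 rev/s
target J* = 1.7932; solve J* = V/(n·D) for n: n = V/(J*·D) = 52.83/(1.7932 × 0.711) = 41.436425 rev/s
rpm = 60·n = 2486.185505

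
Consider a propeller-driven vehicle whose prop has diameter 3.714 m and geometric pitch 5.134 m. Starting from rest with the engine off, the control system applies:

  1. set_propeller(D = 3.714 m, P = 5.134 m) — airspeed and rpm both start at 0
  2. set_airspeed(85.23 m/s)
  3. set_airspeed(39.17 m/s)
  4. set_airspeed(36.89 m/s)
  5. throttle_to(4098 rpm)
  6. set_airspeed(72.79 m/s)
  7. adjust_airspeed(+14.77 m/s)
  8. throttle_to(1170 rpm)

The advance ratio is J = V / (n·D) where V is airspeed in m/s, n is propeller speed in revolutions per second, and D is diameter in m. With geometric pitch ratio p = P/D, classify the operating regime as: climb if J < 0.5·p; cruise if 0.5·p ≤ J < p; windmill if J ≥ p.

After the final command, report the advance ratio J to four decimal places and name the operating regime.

J = 1.2090, regime = cruise

set_propeller: D = 3.714 m, P = 5.134 m (p = P/D = 1.382337); state ← (V=0, rpm=0)
set_airspeed(85.23): V ← 85.23 m/s
set_airspeed(39.17): V ← 39.17 m/s
set_airspeed(36.89): V ← 36.89 m/s
throttle_to(4098): rpm ← 4098
set_airspeed(72.79): V ← 72.79 m/s
adjust_airspeed(+14.77): V ← 72.79 +14.77 = 87.56 m/s
throttle_to(1170): rpm ← 1170
final state: V = 87.56 m/s, rpm = 1170 → n = rpm/60 = 19.500000 rev/s
J = V / (n·D) = 87.56 / (19.500000 × 3.714) = 1.209008
regime bands: climb J<0.6912 | cruise [0.6912, 1.3823) | windmill J≥1.3823
J = 1.2090 → cruise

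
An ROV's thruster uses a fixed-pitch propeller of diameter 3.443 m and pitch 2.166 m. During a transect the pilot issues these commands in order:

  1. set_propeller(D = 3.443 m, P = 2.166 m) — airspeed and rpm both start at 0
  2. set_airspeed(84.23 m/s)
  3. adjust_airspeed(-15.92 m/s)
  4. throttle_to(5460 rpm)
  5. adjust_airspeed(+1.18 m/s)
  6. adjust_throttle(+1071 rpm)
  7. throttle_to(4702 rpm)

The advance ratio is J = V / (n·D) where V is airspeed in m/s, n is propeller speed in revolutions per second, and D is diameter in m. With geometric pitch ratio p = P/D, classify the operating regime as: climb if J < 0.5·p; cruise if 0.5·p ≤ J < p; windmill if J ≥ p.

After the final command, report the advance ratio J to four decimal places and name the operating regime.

J = 0.2575, regime = climb

set_propeller: D = 3.443 m, P = 2.166 m (p = P/D = 0.629103); state ← (V=0, rpm=0)
set_airspeed(84.23): V ← 84.23 m/s
adjust_airspeed(-15.92): V ← 84.23 -15.92 = 68.31 m/s
throttle_to(5460): rpm ← 5460
adjust_airspeed(+1.18): V ← 68.31 +1.18 = 69.49 m/s
adjust_throttle(+1071): rpm ← 5460 +1071 = 6531
throttle_to(4702): rpm ← 4702
final state: V = 69.49 m/s, rpm = 4702 → n = rpm/60 = 78.366667 rev/s
J = V / (n·D) = 69.49 / (78.366667 × 3.443) = 0.257545
regime bands: climb J<0.3146 | cruise [0.3146, 0.6291) | windmill J≥0.6291
J = 0.2575 → climb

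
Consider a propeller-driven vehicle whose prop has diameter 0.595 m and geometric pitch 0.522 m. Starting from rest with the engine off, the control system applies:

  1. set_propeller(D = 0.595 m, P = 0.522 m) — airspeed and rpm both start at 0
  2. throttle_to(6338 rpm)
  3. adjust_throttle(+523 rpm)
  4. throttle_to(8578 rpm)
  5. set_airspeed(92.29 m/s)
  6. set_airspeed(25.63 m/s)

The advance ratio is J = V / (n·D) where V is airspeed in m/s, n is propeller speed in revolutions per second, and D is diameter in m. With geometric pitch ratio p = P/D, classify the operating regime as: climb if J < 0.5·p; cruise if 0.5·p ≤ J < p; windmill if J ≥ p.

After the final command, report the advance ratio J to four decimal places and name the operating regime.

set_propeller: D = 0.595 m, P = 0.522 m (p = P/D = 0.877311); state ← (V=0, rpm=0)
throttle_to(6338): rpm ← 6338
adjust_throttle(+523): rpm ← 6338 +523 = 6861
throttle_to(8578): rpm ← 8578
set_airspeed(92.29): V ← 92.29 m/s
set_airspeed(25.63): V ← 25.63 m/s
final state: V = 25.63 m/s, rpm = 8578 → n = rpm/60 = 142.966667 rev/s
J = V / (n·D) = 25.63 / (142.966667 × 0.595) = 0.301298
regime bands: climb J<0.4387 | cruise [0.4387, 0.8773) | windmill J≥0.8773
J = 0.3013 → climb

J = 0.3013, regime = climb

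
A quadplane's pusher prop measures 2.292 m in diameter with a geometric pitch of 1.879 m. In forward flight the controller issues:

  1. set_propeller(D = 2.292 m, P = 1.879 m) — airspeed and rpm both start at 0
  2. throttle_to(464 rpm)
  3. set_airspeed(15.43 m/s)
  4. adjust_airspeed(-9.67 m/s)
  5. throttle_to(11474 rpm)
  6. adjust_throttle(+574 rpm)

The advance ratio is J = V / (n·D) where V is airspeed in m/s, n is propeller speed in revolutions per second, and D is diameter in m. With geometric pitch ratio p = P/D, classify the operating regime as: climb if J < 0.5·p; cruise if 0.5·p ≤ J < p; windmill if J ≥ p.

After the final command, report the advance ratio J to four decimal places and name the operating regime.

set_propeller: D = 2.292 m, P = 1.879 m (p = P/D = 0.819808); state ← (V=0, rpm=0)
throttle_to(464): rpm ← 464
set_airspeed(15.43): V ← 15.43 m/s
adjust_airspeed(-9.67): V ← 15.43 -9.67 = 5.76 m/s
throttle_to(11474): rpm ← 11474
adjust_throttle(+574): rpm ← 11474 +574 = 12048
final state: V = 5.76 m/s, rpm = 12048 → n = rpm/60 = 200.800000 rev/s
J = V / (n·D) = 5.76 / (200.800000 × 2.292) = 0.012515
regime bands: climb J<0.4099 | cruise [0.4099, 0.8198) | windmill J≥0.8198
J = 0.0125 → climb

J = 0.0125, regime = climb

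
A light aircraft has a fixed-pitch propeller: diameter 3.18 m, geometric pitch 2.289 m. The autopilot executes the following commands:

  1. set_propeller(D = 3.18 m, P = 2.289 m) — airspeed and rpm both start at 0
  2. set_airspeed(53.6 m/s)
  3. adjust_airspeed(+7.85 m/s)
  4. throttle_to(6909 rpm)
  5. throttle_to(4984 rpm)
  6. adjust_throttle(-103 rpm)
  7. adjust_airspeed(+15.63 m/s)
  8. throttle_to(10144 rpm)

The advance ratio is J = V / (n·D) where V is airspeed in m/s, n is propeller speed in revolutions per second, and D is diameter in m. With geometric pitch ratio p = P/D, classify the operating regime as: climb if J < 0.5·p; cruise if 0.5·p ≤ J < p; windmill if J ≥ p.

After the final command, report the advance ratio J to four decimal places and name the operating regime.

set_propeller: D = 3.18 m, P = 2.289 m (p = P/D = 0.719811); state ← (V=0, rpm=0)
set_airspeed(53.6): V ← 53.6 m/s
adjust_airspeed(+7.85): V ← 53.6 +7.85 = 61.45 m/s
throttle_to(6909): rpm ← 6909
throttle_to(4984): rpm ← 4984
adjust_throttle(-103): rpm ← 4984 -103 = 4881
adjust_airspeed(+15.63): V ← 61.45 +15.63 = 77.08 m/s
throttle_to(10144): rpm ← 10144
final state: V = 77.08 m/s, rpm = 10144 → n = rpm/60 = 169.066667 rev/s
J = V / (n·D) = 77.08 / (169.066667 × 3.18) = 0.143369
regime bands: climb J<0.3599 | cruise [0.3599, 0.7198) | windmill J≥0.7198
J = 0.1434 → climb

J = 0.1434, regime = climb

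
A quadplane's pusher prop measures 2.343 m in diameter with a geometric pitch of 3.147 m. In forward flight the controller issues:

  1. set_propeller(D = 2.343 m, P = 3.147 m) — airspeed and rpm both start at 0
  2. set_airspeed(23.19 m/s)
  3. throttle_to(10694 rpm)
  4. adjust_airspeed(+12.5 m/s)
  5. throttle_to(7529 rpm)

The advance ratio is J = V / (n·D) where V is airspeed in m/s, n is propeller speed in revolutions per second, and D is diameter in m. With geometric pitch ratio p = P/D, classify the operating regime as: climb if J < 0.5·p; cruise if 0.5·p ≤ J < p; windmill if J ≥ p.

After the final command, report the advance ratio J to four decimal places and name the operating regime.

J = 0.1214, regime = climb

set_propeller: D = 2.343 m, P = 3.147 m (p = P/D = 1.343150); state ← (V=0, rpm=0)
set_airspeed(23.19): V ← 23.19 m/s
throttle_to(10694): rpm ← 10694
adjust_airspeed(+12.5): V ← 23.19 +12.5 = 35.69 m/s
throttle_to(7529): rpm ← 7529
final state: V = 35.69 m/s, rpm = 7529 → n = rpm/60 = 125.483333 rev/s
J = V / (n·D) = 35.69 / (125.483333 × 2.343) = 0.121391
regime bands: climb J<0.6716 | cruise [0.6716, 1.3431) | windmill J≥1.3431
J = 0.1214 → climb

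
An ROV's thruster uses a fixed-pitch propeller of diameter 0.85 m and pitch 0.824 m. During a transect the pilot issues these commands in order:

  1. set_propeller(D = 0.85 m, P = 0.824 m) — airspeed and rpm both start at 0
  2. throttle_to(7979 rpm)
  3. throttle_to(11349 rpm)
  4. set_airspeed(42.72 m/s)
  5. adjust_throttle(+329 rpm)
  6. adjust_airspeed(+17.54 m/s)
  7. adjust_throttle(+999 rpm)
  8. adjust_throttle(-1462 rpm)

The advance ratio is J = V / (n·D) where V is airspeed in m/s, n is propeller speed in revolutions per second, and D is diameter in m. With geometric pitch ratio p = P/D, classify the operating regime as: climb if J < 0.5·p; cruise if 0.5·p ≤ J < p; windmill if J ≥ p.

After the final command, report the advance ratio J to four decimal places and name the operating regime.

J = 0.3793, regime = climb

set_propeller: D = 0.85 m, P = 0.824 m (p = P/D = 0.969412); state ← (V=0, rpm=0)
throttle_to(7979): rpm ← 7979
throttle_to(11349): rpm ← 11349
set_airspeed(42.72): V ← 42.72 m/s
adjust_throttle(+329): rpm ← 11349 +329 = 11678
adjust_airspeed(+17.54): V ← 42.72 +17.54 = 60.26 m/s
adjust_throttle(+999): rpm ← 11678 +999 = 12677
adjust_throttle(-1462): rpm ← 12677 -1462 = 11215
final state: V = 60.26 m/s, rpm = 11215 → n = rpm/60 = 186.916667 rev/s
J = V / (n·D) = 60.26 / (186.916667 × 0.85) = 0.379282
regime bands: climb J<0.4847 | cruise [0.4847, 0.9694) | windmill J≥0.9694
J = 0.3793 → climb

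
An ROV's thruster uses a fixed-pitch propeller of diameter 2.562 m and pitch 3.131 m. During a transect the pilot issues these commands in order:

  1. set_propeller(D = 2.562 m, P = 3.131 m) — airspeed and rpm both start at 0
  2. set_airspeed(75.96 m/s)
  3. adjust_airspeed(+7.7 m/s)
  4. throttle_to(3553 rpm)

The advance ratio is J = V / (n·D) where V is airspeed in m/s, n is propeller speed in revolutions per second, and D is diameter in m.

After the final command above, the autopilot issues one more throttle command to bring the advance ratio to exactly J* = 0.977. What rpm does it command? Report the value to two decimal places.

set_propeller: D = 2.562 m, P = 3.131 m (p = P/D = 1.222092); state ← (V=0, rpm=0)
set_airspeed(75.96): V ← 75.96 m/s
adjust_airspeed(+7.7): V ← 75.96 +7.7 = 83.66 m/s
throttle_to(3553): rpm ← 3553
final state: V = 83.66 m/s, rpm = 3553 → n = rpm/60 = 59.216667 rev/s
target J* = 0.977; solve J* = V/(n·D) for n: n = V/(J*·D) = 83.66/(0.977 × 2.562) = 33.422903 rev/s
rpm = 60·n = 2005.374192

rpm = 2005.37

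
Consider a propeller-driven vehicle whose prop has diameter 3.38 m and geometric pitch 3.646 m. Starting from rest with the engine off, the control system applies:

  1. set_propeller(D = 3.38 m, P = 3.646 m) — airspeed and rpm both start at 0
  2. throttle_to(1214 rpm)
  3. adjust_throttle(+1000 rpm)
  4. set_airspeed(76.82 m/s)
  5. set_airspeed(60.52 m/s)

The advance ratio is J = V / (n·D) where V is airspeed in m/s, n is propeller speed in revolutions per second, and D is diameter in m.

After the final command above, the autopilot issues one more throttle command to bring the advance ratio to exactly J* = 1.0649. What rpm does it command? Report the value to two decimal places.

set_propeller: D = 3.38 m, P = 3.646 m (p = P/D = 1.078698); state ← (V=0, rpm=0)
throttle_to(1214): rpm ← 1214
adjust_throttle(+1000): rpm ← 1214 +1000 = 2214
set_airspeed(76.82): V ← 76.82 m/s
set_airspeed(60.52): V ← 60.52 m/s
final state: V = 60.52 m/s, rpm = 2214 → n = rpm/60 = 36.900000 rev/s
target J* = 1.0649; solve J* = V/(n·D) for n: n = V/(J*·D) = 60.52/(1.0649 × 3.38) = 16.814091 rev/s
rpm = 60·n = 1008.845457

rpm = 1008.85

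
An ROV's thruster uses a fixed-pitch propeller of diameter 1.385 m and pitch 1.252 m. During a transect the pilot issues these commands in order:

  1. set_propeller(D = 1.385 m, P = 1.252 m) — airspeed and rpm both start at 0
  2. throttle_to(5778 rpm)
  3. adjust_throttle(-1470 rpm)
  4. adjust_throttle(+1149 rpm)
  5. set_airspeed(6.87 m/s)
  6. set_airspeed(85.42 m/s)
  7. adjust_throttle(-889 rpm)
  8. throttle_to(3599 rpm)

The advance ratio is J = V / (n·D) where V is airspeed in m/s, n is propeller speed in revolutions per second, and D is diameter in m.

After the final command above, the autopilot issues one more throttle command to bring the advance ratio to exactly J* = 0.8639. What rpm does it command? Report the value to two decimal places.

set_propeller: D = 1.385 m, P = 1.252 m (p = P/D = 0.903971); state ← (V=0, rpm=0)
throttle_to(5778): rpm ← 5778
adjust_throttle(-1470): rpm ← 5778 -1470 = 4308
adjust_throttle(+1149): rpm ← 4308 +1149 = 5457
set_airspeed(6.87): V ← 6.87 m/s
set_airspeed(85.42): V ← 85.42 m/s
adjust_throttle(-889): rpm ← 5457 -889 = 4568
throttle_to(3599): rpm ← 3599
final state: V = 85.42 m/s, rpm = 3599 → n = rpm/60 = 59.983333 rev/s
target J* = 0.8639; solve J* = V/(n·D) for n: n = V/(J*·D) = 85.42/(0.8639 × 1.385) = 71.391469 rev/s
rpm = 60·n = 4283.488153

rpm = 4283.49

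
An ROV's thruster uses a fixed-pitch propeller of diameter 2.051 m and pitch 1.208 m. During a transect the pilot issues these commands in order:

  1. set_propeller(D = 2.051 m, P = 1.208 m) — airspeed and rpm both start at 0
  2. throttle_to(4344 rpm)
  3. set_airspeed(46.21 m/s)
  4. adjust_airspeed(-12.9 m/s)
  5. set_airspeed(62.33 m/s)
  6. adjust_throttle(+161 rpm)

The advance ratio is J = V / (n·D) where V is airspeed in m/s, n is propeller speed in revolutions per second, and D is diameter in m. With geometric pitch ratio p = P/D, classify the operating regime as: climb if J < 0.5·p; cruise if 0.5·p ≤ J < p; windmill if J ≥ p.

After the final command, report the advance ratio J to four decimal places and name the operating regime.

set_propeller: D = 2.051 m, P = 1.208 m (p = P/D = 0.588981); state ← (V=0, rpm=0)
throttle_to(4344): rpm ← 4344
set_airspeed(46.21): V ← 46.21 m/s
adjust_airspeed(-12.9): V ← 46.21 -12.9 = 33.31 m/s
set_airspeed(62.33): V ← 62.33 m/s
adjust_throttle(+161): rpm ← 4344 +161 = 4505
final state: V = 62.33 m/s, rpm = 4505 → n = rpm/60 = 75.083333 rev/s
J = V / (n·D) = 62.33 / (75.083333 × 2.051) = 0.404751
regime bands: climb J<0.2945 | cruise [0.2945, 0.5890) | windmill J≥0.5890
J = 0.4048 → cruise

J = 0.4048, regime = cruise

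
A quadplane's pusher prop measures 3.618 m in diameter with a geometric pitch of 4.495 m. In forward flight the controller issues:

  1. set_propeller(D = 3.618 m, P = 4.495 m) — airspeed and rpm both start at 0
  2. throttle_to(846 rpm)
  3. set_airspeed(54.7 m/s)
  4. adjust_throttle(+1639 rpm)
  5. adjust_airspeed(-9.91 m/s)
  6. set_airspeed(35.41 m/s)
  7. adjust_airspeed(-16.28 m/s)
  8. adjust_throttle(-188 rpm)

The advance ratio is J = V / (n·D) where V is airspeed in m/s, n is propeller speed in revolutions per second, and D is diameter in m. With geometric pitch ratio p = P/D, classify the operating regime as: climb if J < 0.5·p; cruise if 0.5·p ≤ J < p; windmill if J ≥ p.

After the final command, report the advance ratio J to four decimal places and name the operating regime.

J = 0.1381, regime = climb

set_propeller: D = 3.618 m, P = 4.495 m (p = P/D = 1.242399); state ← (V=0, rpm=0)
throttle_to(846): rpm ← 846
set_airspeed(54.7): V ← 54.7 m/s
adjust_throttle(+1639): rpm ← 846 +1639 = 2485
adjust_airspeed(-9.91): V ← 54.7 -9.91 = 44.79 m/s
set_airspeed(35.41): V ← 35.41 m/s
adjust_airspeed(-16.28): V ← 35.41 -16.28 = 19.13 m/s
adjust_throttle(-188): rpm ← 2485 -188 = 2297
final state: V = 19.13 m/s, rpm = 2297 → n = rpm/60 = 38.283333 rev/s
J = V / (n·D) = 19.13 / (38.283333 × 3.618) = 0.138114
regime bands: climb J<0.6212 | cruise [0.6212, 1.2424) | windmill J≥1.2424
J = 0.1381 → climb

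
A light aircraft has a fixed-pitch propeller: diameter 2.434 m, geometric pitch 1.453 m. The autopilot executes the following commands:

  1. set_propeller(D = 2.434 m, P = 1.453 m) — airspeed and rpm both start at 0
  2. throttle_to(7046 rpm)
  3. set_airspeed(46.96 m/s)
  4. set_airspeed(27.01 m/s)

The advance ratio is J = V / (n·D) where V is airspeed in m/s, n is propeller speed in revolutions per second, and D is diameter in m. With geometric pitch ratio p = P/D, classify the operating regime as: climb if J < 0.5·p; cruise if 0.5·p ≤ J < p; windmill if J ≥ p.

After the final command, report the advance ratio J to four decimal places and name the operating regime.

set_propeller: D = 2.434 m, P = 1.453 m (p = P/D = 0.596960); state ← (V=0, rpm=0)
throttle_to(7046): rpm ← 7046
set_airspeed(46.96): V ← 46.96 m/s
set_airspeed(27.01): V ← 27.01 m/s
final state: V = 27.01 m/s, rpm = 7046 → n = rpm/60 = 117.433333 rev/s
J = V / (n·D) = 27.01 / (117.433333 × 2.434) = 0.094496
regime bands: climb J<0.2985 | cruise [0.2985, 0.5970) | windmill J≥0.5970
J = 0.0945 → climb

J = 0.0945, regime = climb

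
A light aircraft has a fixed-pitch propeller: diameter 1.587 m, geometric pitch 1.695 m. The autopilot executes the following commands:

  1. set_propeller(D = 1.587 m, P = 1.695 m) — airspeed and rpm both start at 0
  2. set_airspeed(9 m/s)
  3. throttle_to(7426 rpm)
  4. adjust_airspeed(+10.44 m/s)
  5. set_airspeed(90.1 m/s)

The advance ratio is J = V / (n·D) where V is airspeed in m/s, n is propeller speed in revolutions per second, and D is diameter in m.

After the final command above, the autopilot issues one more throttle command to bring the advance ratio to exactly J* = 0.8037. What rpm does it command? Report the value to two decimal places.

set_propeller: D = 1.587 m, P = 1.695 m (p = P/D = 1.068053); state ← (V=0, rpm=0)
set_airspeed(9): V ← 9 m/s
throttle_to(7426): rpm ← 7426
adjust_airspeed(+10.44): V ← 9 +10.44 = 19.44 m/s
set_airspeed(90.1): V ← 90.1 m/s
final state: V = 90.1 m/s, rpm = 7426 → n = rpm/60 = 123.766667 rev/s
target J* = 0.8037; solve J* = V/(n·D) for n: n = V/(J*·D) = 90.1/(0.8037 × 1.587) = 70.640521 rev/s
rpm = 60·n = 4238.431282

rpm = 4238.43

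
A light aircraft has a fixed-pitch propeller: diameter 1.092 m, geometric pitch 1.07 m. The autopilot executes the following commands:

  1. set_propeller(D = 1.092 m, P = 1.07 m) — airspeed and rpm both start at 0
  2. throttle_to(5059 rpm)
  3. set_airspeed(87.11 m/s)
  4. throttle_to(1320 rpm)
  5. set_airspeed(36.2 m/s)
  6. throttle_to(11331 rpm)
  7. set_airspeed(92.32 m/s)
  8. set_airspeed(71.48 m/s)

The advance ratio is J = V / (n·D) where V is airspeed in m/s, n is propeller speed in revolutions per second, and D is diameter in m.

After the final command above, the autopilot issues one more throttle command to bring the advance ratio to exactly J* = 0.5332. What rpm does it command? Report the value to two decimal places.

rpm = 7365.85

set_propeller: D = 1.092 m, P = 1.07 m (p = P/D = 0.979853); state ← (V=0, rpm=0)
throttle_to(5059): rpm ← 5059
set_airspeed(87.11): V ← 87.11 m/s
throttle_to(1320): rpm ← 1320
set_airspeed(36.2): V ← 36.2 m/s
throttle_to(11331): rpm ← 11331
set_airspeed(92.32): V ← 92.32 m/s
set_airspeed(71.48): V ← 71.48 m/s
final state: V = 71.48 m/s, rpm = 11331 → n = rpm/60 = 188.850000 rev/s
target J* = 0.5332; solve J* = V/(n·D) for n: n = V/(J*·D) = 71.48/(0.5332 × 1.092) = 122.764208 rev/s
rpm = 60·n = 7365.852452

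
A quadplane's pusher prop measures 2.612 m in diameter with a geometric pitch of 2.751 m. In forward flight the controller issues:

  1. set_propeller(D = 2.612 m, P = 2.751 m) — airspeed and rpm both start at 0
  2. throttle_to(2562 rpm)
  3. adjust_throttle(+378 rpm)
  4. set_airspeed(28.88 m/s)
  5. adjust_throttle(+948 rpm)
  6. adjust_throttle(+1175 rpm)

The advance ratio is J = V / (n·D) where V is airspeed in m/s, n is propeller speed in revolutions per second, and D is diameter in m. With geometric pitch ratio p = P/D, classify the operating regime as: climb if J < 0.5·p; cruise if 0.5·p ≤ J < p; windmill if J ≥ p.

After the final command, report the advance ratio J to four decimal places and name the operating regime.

J = 0.1310, regime = climb

set_propeller: D = 2.612 m, P = 2.751 m (p = P/D = 1.053216); state ← (V=0, rpm=0)
throttle_to(2562): rpm ← 2562
adjust_throttle(+378): rpm ← 2562 +378 = 2940
set_airspeed(28.88): V ← 28.88 m/s
adjust_throttle(+948): rpm ← 2940 +948 = 3888
adjust_throttle(+1175): rpm ← 3888 +1175 = 5063
final state: V = 28.88 m/s, rpm = 5063 → n = rpm/60 = 84.383333 rev/s
J = V / (n·D) = 28.88 / (84.383333 × 2.612) = 0.131029
regime bands: climb J<0.5266 | cruise [0.5266, 1.0532) | windmill J≥1.0532
J = 0.1310 → climb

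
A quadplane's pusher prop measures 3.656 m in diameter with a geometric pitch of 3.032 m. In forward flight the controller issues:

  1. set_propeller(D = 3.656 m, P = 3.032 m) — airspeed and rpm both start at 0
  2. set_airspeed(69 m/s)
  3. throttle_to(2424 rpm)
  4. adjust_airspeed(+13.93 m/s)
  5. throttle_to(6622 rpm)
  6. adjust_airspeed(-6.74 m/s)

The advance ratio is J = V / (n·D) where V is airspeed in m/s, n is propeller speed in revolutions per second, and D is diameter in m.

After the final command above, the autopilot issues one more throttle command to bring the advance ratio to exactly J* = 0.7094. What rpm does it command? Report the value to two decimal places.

rpm = 1762.59

set_propeller: D = 3.656 m, P = 3.032 m (p = P/D = 0.829322); state ← (V=0, rpm=0)
set_airspeed(69): V ← 69 m/s
throttle_to(2424): rpm ← 2424
adjust_airspeed(+13.93): V ← 69 +13.93 = 82.93 m/s
throttle_to(6622): rpm ← 6622
adjust_airspeed(-6.74): V ← 82.93 -6.74 = 76.19 m/s
final state: V = 76.19 m/s, rpm = 6622 → n = rpm/60 = 110.366667 rev/s
target J* = 0.7094; solve J* = V/(n·D) for n: n = V/(J*·D) = 76.19/(0.7094 × 3.656) = 29.376537 rev/s
rpm = 60·n = 1762.592236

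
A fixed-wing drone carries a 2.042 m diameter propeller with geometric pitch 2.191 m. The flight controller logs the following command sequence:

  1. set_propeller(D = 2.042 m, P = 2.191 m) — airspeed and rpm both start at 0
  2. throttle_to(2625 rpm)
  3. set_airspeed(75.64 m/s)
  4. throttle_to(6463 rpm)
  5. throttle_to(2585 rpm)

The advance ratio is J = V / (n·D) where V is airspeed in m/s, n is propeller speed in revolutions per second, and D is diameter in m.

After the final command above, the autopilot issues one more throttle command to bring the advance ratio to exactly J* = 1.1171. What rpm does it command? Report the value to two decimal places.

set_propeller: D = 2.042 m, P = 2.191 m (p = P/D = 1.072968); state ← (V=0, rpm=0)
throttle_to(2625): rpm ← 2625
set_airspeed(75.64): V ← 75.64 m/s
throttle_to(6463): rpm ← 6463
throttle_to(2585): rpm ← 2585
final state: V = 75.64 m/s, rpm = 2585 → n = rpm/60 = 43.083333 rev/s
target J* = 1.1171; solve J* = V/(n·D) for n: n = V/(J*·D) = 75.64/(1.1171 × 2.042) = 33.159176 rev/s
rpm = 60·n = 1989.550563

rpm = 1989.55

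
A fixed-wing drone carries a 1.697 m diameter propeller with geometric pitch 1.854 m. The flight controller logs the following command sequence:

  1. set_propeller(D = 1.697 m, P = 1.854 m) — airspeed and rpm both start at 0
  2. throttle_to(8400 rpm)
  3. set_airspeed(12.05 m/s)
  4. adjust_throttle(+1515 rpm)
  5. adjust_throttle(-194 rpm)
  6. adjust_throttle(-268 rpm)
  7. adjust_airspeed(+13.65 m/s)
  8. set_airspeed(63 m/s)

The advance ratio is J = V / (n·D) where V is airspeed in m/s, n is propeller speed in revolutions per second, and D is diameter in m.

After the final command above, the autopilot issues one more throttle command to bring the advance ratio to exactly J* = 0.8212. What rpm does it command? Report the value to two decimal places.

set_propeller: D = 1.697 m, P = 1.854 m (p = P/D = 1.092516); state ← (V=0, rpm=0)
throttle_to(8400): rpm ← 8400
set_airspeed(12.05): V ← 12.05 m/s
adjust_throttle(+1515): rpm ← 8400 +1515 = 9915
adjust_throttle(-194): rpm ← 9915 -194 = 9721
adjust_throttle(-268): rpm ← 9721 -268 = 9453
adjust_airspeed(+13.65): V ← 12.05 +13.65 = 25.7 m/s
set_airspeed(63): V ← 63 m/s
final state: V = 63 m/s, rpm = 9453 → n = rpm/60 = 157.550000 rev/s
target J* = 0.8212; solve J* = V/(n·D) for n: n = V/(J*·D) = 63/(0.8212 × 1.697) = 45.207425 rev/s
rpm = 60·n = 2712.445475

rpm = 2712.45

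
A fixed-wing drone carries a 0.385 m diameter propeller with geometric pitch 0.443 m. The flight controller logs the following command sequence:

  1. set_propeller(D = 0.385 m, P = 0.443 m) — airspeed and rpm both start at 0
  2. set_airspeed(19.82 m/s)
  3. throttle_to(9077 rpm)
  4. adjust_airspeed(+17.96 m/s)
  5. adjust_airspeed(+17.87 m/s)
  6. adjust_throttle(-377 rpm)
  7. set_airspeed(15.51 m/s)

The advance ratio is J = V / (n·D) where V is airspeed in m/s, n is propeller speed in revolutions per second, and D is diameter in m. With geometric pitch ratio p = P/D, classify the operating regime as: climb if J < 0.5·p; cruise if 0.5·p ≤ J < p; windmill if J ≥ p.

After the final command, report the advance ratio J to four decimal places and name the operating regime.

J = 0.2778, regime = climb

set_propeller: D = 0.385 m, P = 0.443 m (p = P/D = 1.150649); state ← (V=0, rpm=0)
set_airspeed(19.82): V ← 19.82 m/s
throttle_to(9077): rpm ← 9077
adjust_airspeed(+17.96): V ← 19.82 +17.96 = 37.78 m/s
adjust_airspeed(+17.87): V ← 37.78 +17.87 = 55.65 m/s
adjust_throttle(-377): rpm ← 9077 -377 = 8700
set_airspeed(15.51): V ← 15.51 m/s
final state: V = 15.51 m/s, rpm = 8700 → n = rpm/60 = 145.000000 rev/s
J = V / (n·D) = 15.51 / (145.000000 × 0.385) = 0.277833
regime bands: climb J<0.5753 | cruise [0.5753, 1.1506) | windmill J≥1.1506
J = 0.2778 → climb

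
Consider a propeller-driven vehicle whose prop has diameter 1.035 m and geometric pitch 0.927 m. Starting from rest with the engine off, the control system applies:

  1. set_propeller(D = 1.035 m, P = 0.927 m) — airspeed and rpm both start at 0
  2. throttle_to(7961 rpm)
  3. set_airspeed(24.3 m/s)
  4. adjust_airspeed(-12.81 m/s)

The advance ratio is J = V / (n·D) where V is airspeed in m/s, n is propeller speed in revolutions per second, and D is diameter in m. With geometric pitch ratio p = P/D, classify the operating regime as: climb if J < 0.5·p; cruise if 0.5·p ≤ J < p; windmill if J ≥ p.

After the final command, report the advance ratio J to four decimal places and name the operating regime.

J = 0.0837, regime = climb

set_propeller: D = 1.035 m, P = 0.927 m (p = P/D = 0.895652); state ← (V=0, rpm=0)
throttle_to(7961): rpm ← 7961
set_airspeed(24.3): V ← 24.3 m/s
adjust_airspeed(-12.81): V ← 24.3 -12.81 = 11.49 m/s
final state: V = 11.49 m/s, rpm = 7961 → n = rpm/60 = 132.683333 rev/s
J = V / (n·D) = 11.49 / (132.683333 × 1.035) = 0.083669
regime bands: climb J<0.4478 | cruise [0.4478, 0.8957) | windmill J≥0.8957
J = 0.0837 → climb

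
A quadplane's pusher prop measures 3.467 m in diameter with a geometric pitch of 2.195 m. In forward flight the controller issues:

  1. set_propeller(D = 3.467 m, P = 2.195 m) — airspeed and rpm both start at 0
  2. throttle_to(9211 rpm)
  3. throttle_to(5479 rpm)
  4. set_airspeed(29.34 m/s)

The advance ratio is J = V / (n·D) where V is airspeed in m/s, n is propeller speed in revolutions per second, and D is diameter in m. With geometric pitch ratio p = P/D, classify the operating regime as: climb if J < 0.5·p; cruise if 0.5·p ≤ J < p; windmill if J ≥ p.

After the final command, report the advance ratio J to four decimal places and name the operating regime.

set_propeller: D = 3.467 m, P = 2.195 m (p = P/D = 0.633112); state ← (V=0, rpm=0)
throttle_to(9211): rpm ← 9211
throttle_to(5479): rpm ← 5479
set_airspeed(29.34): V ← 29.34 m/s
final state: V = 29.34 m/s, rpm = 5479 → n = rpm/60 = 91.316667 rev/s
J = V / (n·D) = 29.34 / (91.316667 × 3.467) = 0.092674
regime bands: climb J<0.3166 | cruise [0.3166, 0.6331) | windmill J≥0.6331
J = 0.0927 → climb

J = 0.0927, regime = climb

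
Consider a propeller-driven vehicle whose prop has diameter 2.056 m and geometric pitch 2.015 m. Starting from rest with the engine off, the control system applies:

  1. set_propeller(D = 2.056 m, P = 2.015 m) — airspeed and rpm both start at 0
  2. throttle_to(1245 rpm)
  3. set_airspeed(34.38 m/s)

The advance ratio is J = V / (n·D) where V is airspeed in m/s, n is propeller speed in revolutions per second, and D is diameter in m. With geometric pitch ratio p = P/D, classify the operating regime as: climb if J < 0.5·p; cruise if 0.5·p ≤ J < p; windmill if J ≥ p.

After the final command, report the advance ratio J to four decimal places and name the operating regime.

J = 0.8059, regime = cruise

set_propeller: D = 2.056 m, P = 2.015 m (p = P/D = 0.980058); state ← (V=0, rpm=0)
throttle_to(1245): rpm ← 1245
set_airspeed(34.38): V ← 34.38 m/s
final state: V = 34.38 m/s, rpm = 1245 → n = rpm/60 = 20.750000 rev/s
J = V / (n·D) = 34.38 / (20.750000 × 2.056) = 0.805869
regime bands: climb J<0.4900 | cruise [0.4900, 0.9801) | windmill J≥0.9801
J = 0.8059 → cruise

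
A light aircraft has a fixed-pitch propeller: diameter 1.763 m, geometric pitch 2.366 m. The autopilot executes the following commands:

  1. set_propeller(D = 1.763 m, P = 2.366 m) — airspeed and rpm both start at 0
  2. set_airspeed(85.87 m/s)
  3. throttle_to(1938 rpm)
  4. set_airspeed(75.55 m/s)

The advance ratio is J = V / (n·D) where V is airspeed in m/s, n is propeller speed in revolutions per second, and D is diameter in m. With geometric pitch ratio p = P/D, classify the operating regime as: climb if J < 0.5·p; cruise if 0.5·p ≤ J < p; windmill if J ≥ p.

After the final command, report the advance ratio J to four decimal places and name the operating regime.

J = 1.3267, regime = cruise

set_propeller: D = 1.763 m, P = 2.366 m (p = P/D = 1.342031); state ← (V=0, rpm=0)
set_airspeed(85.87): V ← 85.87 m/s
throttle_to(1938): rpm ← 1938
set_airspeed(75.55): V ← 75.55 m/s
final state: V = 75.55 m/s, rpm = 1938 → n = rpm/60 = 32.300000 rev/s
J = V / (n·D) = 75.55 / (32.300000 × 1.763) = 1.326721
regime bands: climb J<0.6710 | cruise [0.6710, 1.3420) | windmill J≥1.3420
J = 1.3267 → cruise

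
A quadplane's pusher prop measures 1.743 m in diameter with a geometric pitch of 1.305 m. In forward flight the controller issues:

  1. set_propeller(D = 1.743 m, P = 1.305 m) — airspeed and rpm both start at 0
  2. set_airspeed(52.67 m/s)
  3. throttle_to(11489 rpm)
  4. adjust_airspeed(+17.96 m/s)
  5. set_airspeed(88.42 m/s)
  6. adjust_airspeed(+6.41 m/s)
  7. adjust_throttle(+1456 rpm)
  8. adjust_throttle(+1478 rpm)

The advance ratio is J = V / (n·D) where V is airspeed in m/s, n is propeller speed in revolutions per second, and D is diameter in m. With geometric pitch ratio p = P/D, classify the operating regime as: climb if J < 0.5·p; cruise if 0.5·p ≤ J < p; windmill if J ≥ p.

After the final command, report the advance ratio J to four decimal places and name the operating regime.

set_propeller: D = 1.743 m, P = 1.305 m (p = P/D = 0.748709); state ← (V=0, rpm=0)
set_airspeed(52.67): V ← 52.67 m/s
throttle_to(11489): rpm ← 11489
adjust_airspeed(+17.96): V ← 52.67 +17.96 = 70.63 m/s
set_airspeed(88.42): V ← 88.42 m/s
adjust_airspeed(+6.41): V ← 88.42 +6.41 = 94.83 m/s
adjust_throttle(+1456): rpm ← 11489 +1456 = 12945
adjust_throttle(+1478): rpm ← 12945 +1478 = 14423
final state: V = 94.83 m/s, rpm = 14423 → n = rpm/60 = 240.383333 rev/s
J = V / (n·D) = 94.83 / (240.383333 × 1.743) = 0.226331
regime bands: climb J<0.3744 | cruise [0.3744, 0.7487) | windmill J≥0.7487
J = 0.2263 → climb

J = 0.2263, regime = climb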